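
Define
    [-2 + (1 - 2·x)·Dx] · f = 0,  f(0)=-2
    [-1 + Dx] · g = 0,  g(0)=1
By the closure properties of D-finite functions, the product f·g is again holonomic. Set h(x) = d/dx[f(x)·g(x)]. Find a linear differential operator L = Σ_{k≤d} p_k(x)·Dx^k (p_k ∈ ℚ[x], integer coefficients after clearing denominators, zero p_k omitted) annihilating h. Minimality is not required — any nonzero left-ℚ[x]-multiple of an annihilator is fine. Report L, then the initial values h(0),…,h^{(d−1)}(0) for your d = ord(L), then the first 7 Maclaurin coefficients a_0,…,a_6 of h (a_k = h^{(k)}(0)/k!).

f: a_k = -2, -4, -8, -16, -32, -64, -128, …
g: a_k = 1, 1, 1/2, 1/6, 1/24, 1/120, 1/720, …
Product ⇒ symmetric product L₀, ord ≤ 1.
Derive L from L₀ (diff closure).
L = (13 - 12·x + 4·x^2) + (-3 + 8·x - 4·x^2)·Dx  (order 1).
h: a_k = -6, -26, -79, -211, -6331/12, -75973/60, -354541/120, …
ICs: h(0) = -6.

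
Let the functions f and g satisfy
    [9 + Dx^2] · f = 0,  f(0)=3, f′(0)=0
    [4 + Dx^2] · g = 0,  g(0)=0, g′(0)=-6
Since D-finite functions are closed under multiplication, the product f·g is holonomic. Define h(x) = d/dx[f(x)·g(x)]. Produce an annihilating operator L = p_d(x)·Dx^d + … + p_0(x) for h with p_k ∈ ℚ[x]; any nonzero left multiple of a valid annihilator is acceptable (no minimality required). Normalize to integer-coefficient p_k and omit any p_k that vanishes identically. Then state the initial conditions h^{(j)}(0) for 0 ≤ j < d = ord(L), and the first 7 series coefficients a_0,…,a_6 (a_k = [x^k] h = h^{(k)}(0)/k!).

L = 25 + 26·Dx^2 + Dx^4  (order 4).
h: a_k = -18, 0, 279, 0, -2343/4, 0, 19531/40, …
ICs: h(0) = -18, h′(0) = 0, h′′(0) = 558, h′′′(0) = 0.

f: a_k = 3, 0, -27/2, 0, 81/8, 0, -243/80, …
g: a_k = 0, -6, 0, 4, 0, -4/5, 0, …
Product ⇒ symmetric product L₀, ord ≤ 4.
Derive L from L₀ (diff closure).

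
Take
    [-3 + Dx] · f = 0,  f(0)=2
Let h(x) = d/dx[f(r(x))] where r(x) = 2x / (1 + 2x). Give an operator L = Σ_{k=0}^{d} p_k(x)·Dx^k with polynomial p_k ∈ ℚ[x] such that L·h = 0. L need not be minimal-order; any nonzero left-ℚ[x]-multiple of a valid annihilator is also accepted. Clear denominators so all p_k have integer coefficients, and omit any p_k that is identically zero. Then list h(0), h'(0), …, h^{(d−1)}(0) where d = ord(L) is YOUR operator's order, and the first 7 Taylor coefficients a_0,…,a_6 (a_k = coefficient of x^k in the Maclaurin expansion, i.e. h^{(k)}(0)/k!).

f: a_k = 2, 6, 9, 9, 27/4, 81/20, 81/40, …
Substitute x→r, Dx→(1/r')Dx; clear ⇒ L₀.
Differentiate: ansatz ord ≤ ord L₀ ⇒ L.
L = (2 - 8·x) + (-1 - 4·x - 4·x^2)·Dx  (order 1).
h: a_k = 12, 24, -72, 48, 168, -3312/5, 6576/5, …
ICs: h(0) = 12.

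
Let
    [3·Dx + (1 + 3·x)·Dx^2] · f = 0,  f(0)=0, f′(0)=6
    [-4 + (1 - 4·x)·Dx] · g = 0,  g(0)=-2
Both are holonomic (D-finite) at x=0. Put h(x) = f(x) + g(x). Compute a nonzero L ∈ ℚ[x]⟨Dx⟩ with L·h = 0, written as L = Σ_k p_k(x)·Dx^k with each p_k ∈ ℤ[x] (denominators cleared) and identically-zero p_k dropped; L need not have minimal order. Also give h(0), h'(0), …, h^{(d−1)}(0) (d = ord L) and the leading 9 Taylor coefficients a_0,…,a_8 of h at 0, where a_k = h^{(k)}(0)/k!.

f: a_k = 0, 6, -9, 18, -81/2, 486/5, -243, 4374/7, -6561/4, …
g: a_k = -2, -8, -32, -128, -512, -2048, -8192, -32768, -131072, …
f+g: L₀ = lclm(L_f,L_g), ord ≤ 2+1.
L = (-432 - 288·x)·Dx + (-78 - 720·x - 576·x^2)·Dx^2 + (11 + x - 144·x^2 - 144·x^3)·Dx^3  (order 3).
h: a_k = -2, -2, -41, -110, -1105/2, -9754/5, -8435, -225002/7, -530849/4, …
ICs: h(0) = -2, h′(0) = -2, h′′(0) = -82.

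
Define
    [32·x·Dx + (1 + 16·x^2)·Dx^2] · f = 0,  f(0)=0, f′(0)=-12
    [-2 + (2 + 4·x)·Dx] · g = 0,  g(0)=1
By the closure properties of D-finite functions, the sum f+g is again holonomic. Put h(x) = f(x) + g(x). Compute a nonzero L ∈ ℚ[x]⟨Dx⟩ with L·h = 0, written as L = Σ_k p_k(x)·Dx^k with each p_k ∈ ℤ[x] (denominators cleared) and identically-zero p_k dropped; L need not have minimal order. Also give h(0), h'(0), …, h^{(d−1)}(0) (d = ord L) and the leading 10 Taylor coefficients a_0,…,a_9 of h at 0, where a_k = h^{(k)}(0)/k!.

f: a_k = 0, -12, 0, 64, 0, -3072/5, 0, 49152/7, 0, -262144/3, …
g: a_k = 1, 1, -1/2, 1/2, -5/8, 7/8, -21/16, 33/16, -429/128, 715/128, …
h₀=f+g: left-lcm gives L₀, ord ≤ 3.
L = (-32 - 160·x + 1536·x^2 + 1536·x^3)·Dx + (-35 - 128·x + 1312·x^2 + 6144·x^3 + 5376·x^4)·Dx^2 + (-1 + 30·x + 96·x^2 + 576·x^3 + 1792·x^4 + 1536·x^5)·Dx^3  (order 3).
h: a_k = 1, -11, -1/2, 129/2, -5/8, -24541/40, -21/16, 786663/112, -429/128, -33552287/384, …
ICs: h(0) = 1, h′(0) = -11, h′′(0) = -1.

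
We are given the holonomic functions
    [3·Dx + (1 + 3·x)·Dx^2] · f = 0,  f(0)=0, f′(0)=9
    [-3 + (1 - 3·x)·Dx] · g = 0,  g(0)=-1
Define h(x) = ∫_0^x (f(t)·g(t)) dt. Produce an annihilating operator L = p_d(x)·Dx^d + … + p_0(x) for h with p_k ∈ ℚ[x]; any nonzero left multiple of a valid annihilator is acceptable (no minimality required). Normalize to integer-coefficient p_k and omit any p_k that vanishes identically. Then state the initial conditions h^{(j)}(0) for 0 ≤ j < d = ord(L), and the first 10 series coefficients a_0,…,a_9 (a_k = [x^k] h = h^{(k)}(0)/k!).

f: a_k = 0, 9, -27/2, 27, -243/4, 729/5, -729/2, 6561/7, -19683/8, 6561, …
g: a_k = -1, -3, -9, -27, -81, -243, -729, -2187, -6561, -19683, …
f·g: L₀ = L_f ⊗_s L_g, ord ≤ 2·1.
h=∫h₀ ⇒ L = L₀·Dx.
L = 9·Dx + (3 + 27·x)·Dx^2 + (-1 + 9·x^2)·Dx^3  (order 3).
h: a_k = 0, 0, -9/2, -9/2, -135/8, -567/20, -3807/40, -26973/140, -697653/1120, -388557/280, …
ICs: h(0) = 0, h′(0) = 0, h′′(0) = -9.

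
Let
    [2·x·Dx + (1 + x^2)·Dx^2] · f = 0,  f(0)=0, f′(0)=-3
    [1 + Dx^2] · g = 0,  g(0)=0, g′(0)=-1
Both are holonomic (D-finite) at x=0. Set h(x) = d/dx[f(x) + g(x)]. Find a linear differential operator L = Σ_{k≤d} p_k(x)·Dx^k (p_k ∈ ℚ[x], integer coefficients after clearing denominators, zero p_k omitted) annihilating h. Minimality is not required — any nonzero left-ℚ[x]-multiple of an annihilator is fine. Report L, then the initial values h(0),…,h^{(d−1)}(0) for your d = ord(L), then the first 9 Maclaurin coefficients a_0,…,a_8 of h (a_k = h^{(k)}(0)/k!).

L = (-22·x + 28·x^3 + 2·x^5) + (-1 + 7·x^2 + 9·x^4 + x^6)·Dx + (-22·x + 28·x^3 + 2·x^5)·Dx^2 + (-1 + 7·x^2 + 9·x^4 + x^6)·Dx^3  (order 3).
h: a_k = -4, 0, 7/2, 0, -73/24, 0, 2161/720, 0, -120961/40320, …
ICs: h(0) = -4, h′(0) = 0, h′′(0) = 7.

f: a_k = 0, -3, 0, 1, 0, -3/5, 0, 3/7, 0, …
g: a_k = 0, -1, 0, 1/6, 0, -1/120, 0, 1/5040, 0, …
f+g: L₀ = lclm(L_f,L_g), ord ≤ 2+2.
Derive L from L₀ (diff closure).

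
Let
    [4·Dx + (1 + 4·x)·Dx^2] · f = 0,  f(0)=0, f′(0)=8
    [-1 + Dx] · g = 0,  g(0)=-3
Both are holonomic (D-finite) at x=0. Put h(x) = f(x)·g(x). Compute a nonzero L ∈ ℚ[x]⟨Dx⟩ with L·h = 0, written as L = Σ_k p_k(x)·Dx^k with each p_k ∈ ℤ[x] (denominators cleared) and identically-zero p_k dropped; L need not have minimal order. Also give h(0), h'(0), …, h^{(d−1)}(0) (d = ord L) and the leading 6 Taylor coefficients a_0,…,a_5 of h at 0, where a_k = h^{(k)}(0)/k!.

L = (-3 + 4·x) + (2 - 8·x)·Dx + (1 + 4·x)·Dx^2  (order 2).
h: a_k = 0, -24, 24, -92, 276, -4509/5, …
ICs: h(0) = 0, h′(0) = -24.

f: a_k = 0, 8, -16, 128/3, -128, 2048/5, …
g: a_k = -3, -3, -3/2, -1/2, -1/8, -1/40, …
Product ⇒ symmetric product L₀, ord ≤ 2.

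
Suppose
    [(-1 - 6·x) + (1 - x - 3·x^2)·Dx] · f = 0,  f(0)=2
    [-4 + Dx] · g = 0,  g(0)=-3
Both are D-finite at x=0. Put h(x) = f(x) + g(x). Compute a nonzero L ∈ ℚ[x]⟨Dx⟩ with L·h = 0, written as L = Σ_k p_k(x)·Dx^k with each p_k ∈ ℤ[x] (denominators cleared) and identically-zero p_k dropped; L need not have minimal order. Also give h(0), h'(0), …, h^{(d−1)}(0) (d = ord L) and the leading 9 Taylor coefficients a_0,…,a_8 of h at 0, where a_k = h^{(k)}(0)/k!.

L = (-16 + 8·x - 360·x^2 - 288·x^3) + (-8 + 50·x + 134·x^2 - 96·x^3 - 144·x^4)·Dx + (3 - 13·x - 11·x^2 + 42·x^3 + 36·x^4)·Dx^2  (order 2).
h: a_k = -1, -10, -16, -18, 6, 272/5, 2654/15, 44546/105, 106168/105, …
ICs: h(0) = -1, h′(0) = -10.

f: a_k = 2, 2, 8, 14, 38, 80, 194, 434, 1016, …
g: a_k = -3, -12, -24, -32, -32, -128/5, -256/15, -1024/105, -512/105, …
L₀ := lclm(L_f,L_g); ord L₀ ≤ 1+1.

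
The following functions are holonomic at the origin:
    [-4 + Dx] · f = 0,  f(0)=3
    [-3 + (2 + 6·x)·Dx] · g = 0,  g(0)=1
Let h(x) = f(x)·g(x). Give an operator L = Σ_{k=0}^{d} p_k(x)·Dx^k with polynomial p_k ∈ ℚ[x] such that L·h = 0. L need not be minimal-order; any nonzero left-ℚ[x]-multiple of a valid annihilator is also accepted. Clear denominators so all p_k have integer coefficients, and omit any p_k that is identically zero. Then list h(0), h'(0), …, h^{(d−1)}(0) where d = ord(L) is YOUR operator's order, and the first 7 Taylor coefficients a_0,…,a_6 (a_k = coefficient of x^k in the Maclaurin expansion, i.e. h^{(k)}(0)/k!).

L = (-11 - 24·x) + (2 + 6·x)·Dx  (order 1).
h: a_k = 3, 33/2, 309/8, 953/16, 8161/128, 76883/1280, 497863/15360, …
ICs: h(0) = 3.

f: a_k = 3, 12, 24, 32, 32, 128/5, 256/15, …
g: a_k = 1, 3/2, -9/8, 27/16, -405/128, 1701/256, -15309/1024, …
Product ⇒ symmetric product L₀, ord ≤ 1.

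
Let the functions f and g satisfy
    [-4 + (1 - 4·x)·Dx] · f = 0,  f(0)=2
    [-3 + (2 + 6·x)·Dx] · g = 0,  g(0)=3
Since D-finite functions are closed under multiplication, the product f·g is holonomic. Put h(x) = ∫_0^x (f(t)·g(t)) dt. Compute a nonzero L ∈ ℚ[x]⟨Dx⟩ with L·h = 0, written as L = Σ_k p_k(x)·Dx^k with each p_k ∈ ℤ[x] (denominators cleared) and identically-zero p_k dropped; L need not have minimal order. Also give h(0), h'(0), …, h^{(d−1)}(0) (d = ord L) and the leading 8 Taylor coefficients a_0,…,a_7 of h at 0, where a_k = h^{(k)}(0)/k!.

L = (11 + 12·x)·Dx + (-2 + 2·x + 24·x^2)·Dx^2  (order 2).
h: a_k = 0, 6, 33/2, 167/4, 4089/32, 129633/320, 347389/256, 2375535/512, …
ICs: h(0) = 0, h′(0) = 6.

f: a_k = 2, 8, 32, 128, 512, 2048, 8192, 32768, …
g: a_k = 3, 9/2, -27/8, 81/16, -1215/128, 5103/256, -45927/1024, 216513/2048, …
Product ⇒ symmetric product L₀, ord ≤ 1.
h=∫h₀ ⇒ L = L₀·Dx.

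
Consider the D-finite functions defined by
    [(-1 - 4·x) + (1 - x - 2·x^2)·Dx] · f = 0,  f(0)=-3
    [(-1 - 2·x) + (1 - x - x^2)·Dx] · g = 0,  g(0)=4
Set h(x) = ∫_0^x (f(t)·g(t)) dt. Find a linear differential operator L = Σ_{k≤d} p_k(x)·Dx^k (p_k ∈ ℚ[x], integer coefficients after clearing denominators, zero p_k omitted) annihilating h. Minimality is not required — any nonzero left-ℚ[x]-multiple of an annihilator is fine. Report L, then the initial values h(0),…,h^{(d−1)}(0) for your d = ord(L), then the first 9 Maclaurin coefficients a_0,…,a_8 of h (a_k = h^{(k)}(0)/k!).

L = (-2 - 4·x + 9·x^2 + 8·x^3)·Dx + (1 - 2·x - 2·x^2 + 3·x^3 + 2·x^4)·Dx^2  (order 2).
h: a_k = 0, -12, -12, -24, -39, -72, -128, -1644/7, -429, …
ICs: h(0) = 0, h′(0) = -12.

f: a_k = -3, -3, -9, -15, -33, -63, -129, -255, -513, …
g: a_k = 4, 4, 8, 12, 20, 32, 52, 84, 136, …
Product ⇒ symmetric product L₀, ord ≤ 1.
h=∫₀ˣh₀: take L = L₀·Dx.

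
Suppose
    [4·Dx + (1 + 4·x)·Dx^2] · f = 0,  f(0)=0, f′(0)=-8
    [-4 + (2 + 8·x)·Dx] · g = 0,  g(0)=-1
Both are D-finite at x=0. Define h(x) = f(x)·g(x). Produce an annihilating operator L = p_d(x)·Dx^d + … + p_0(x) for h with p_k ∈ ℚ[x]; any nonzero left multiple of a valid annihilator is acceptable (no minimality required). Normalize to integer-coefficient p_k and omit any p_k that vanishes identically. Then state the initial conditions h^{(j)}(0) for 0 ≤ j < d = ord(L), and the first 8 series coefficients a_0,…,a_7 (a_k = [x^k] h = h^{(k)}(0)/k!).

L = 4 + (1 + 8·x + 16·x^2)·Dx^2  (order 2).
h: a_k = 0, 8, 0, -16/3, 64/3, -1136/15, 3968/15, -97376/105, …
ICs: h(0) = 0, h′(0) = 8.

f: a_k = 0, -8, 16, -128/3, 128, -2048/5, 4096/3, -32768/7, …
g: a_k = -1, -2, 2, -4, 10, -28, 84, -264, …
h₀=f·g: eliminate ⇒ L₀, order ≤ 2·1.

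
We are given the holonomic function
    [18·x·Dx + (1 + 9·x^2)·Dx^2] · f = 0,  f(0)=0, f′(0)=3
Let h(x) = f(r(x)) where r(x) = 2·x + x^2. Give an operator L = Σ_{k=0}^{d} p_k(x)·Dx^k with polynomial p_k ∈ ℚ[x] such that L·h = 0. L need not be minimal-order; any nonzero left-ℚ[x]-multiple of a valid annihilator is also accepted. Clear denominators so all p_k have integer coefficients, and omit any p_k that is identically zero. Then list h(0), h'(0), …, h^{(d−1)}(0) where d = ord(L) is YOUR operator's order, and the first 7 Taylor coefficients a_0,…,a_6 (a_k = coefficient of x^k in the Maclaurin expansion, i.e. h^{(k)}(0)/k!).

L = (-1 + 72·x + 144·x^2 + 108·x^3 + 27·x^4)·Dx + (1 + x + 36·x^2 + 72·x^3 + 45·x^4 + 9·x^5)·Dx^2  (order 2).
h: a_k = 0, 6, 3, -72, -108, 7506/5, 3879, …
ICs: h(0) = 0, h′(0) = 6.

f: a_k = 0, 3, 0, -9, 0, 243/5, 0, …
f∘r: x↦r, Dx↦Dx/r' in L_f ⇒ L₀.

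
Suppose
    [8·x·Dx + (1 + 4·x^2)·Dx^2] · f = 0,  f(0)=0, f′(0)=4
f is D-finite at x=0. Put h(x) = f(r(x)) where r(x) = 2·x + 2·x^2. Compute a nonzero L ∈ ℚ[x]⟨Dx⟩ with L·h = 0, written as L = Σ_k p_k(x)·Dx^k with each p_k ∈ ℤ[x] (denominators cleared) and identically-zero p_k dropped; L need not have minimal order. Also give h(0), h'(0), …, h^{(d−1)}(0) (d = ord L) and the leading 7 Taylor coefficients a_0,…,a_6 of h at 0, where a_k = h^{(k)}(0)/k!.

f: a_k = 0, 4, 0, -16/3, 0, 64/5, 0, …
h₀=f(r): pull back L_f along r ⇒ L₀.
L = (-2 + 32·x + 128·x^2 + 192·x^3 + 96·x^4)·Dx + (1 + 2·x + 16·x^2 + 64·x^3 + 80·x^4 + 32·x^5)·Dx^2  (order 2).
h: a_k = 0, 8, 8, -128/3, -128, 1408/5, 6016/3, …
ICs: h(0) = 0, h′(0) = 8.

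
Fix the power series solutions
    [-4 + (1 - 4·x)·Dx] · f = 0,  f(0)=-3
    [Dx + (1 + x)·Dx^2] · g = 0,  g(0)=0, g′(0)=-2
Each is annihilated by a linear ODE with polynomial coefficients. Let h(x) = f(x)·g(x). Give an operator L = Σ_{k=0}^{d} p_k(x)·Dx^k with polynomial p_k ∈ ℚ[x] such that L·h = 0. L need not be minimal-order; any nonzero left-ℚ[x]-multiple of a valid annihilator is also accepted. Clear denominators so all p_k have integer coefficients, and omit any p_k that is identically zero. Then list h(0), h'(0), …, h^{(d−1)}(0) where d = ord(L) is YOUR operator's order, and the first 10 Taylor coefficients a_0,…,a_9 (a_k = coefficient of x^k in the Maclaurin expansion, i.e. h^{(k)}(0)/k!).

L = 4 + (7 + 12·x)·Dx + (-1 + 3·x + 4·x^2)·Dx^2  (order 2).
h: a_k = 0, 6, 21, 86, 685/2, 6856/5, 27419/5, 767762/35, 12284087/140, 36852331/105, …
ICs: h(0) = 0, h′(0) = 6.

f: a_k = -3, -12, -48, -192, -768, -3072, -12288, -49152, -196608, -786432, …
g: a_k = 0, -2, 1, -2/3, 1/2, -2/5, 1/3, -2/7, 1/4, -2/9, …
Product ⇒ symmetric product L₀, ord ≤ 2.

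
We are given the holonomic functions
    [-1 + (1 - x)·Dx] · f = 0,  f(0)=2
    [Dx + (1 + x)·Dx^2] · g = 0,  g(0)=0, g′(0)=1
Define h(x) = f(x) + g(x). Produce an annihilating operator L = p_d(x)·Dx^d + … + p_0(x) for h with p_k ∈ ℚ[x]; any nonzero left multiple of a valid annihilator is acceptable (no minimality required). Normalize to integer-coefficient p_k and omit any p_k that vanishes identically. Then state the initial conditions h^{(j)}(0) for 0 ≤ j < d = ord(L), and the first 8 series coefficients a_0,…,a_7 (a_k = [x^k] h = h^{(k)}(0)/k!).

L = (10 + 2·x)·Dx + (4 + 16·x + 4·x^2)·Dx^2 + (-3 - x + 3·x^2 + x^3)·Dx^3  (order 3).
h: a_k = 2, 3, 3/2, 7/3, 7/4, 11/5, 11/6, 15/7, …
ICs: h(0) = 2, h′(0) = 3, h′′(0) = 3.

f: a_k = 2, 2, 2, 2, 2, 2, 2, 2, …
g: a_k = 0, 1, -1/2, 1/3, -1/4, 1/5, -1/6, 1/7, …
f+g: L₀ = lclm(L_f,L_g), ord ≤ 1+2.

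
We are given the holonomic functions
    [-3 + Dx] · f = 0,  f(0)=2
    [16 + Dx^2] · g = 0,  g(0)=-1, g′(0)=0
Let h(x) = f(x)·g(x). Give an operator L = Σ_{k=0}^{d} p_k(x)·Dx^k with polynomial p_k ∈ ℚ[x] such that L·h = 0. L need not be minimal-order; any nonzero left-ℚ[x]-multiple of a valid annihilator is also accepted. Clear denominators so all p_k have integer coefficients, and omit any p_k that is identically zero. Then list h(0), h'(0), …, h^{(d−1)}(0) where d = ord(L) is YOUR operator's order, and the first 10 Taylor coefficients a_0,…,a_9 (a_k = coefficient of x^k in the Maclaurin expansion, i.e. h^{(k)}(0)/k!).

L = 25 - 6·Dx + Dx^2  (order 2).
h: a_k = -2, -6, 7, 39, 527/12, 79/20, -11753/360, -25481/840, -164833/20160, 34151/6720, …
ICs: h(0) = -2, h′(0) = -6.

f: a_k = 2, 6, 9, 9, 27/4, 81/20, 81/40, 243/280, 729/2240, 243/2240, …
g: a_k = -1, 0, 8, 0, -32/3, 0, 256/45, 0, -512/315, 0, …
Sym-product of L_f,L_g gives L₀ (≤ ord 2).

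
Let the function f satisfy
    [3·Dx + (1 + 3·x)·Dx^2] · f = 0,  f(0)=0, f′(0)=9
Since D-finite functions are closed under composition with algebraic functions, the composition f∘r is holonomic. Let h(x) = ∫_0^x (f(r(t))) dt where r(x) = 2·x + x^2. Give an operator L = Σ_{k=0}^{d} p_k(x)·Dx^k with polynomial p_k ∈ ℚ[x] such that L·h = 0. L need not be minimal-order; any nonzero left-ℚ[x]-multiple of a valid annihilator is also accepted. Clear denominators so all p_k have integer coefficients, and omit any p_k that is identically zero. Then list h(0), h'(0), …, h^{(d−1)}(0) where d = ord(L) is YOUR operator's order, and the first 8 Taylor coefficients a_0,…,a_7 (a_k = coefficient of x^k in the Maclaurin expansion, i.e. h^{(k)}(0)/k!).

f: a_k = 0, 9, -27/2, 27, -243/4, 729/5, -729/2, 6561/7, …
f∘r: x↦r, Dx↦Dx/r' in L_f ⇒ L₀.
Integrate: L := L₀·Dx.
L = (5 + 6·x + 3·x^2)·Dx^2 + (1 + 7·x + 9·x^2 + 3·x^3)·Dx^3  (order 3).
h: a_k = 0, 0, 9, -15, 81/2, -1323/10, 2403/5, -13095/7, …
ICs: h(0) = 0, h′(0) = 0, h′′(0) = 18.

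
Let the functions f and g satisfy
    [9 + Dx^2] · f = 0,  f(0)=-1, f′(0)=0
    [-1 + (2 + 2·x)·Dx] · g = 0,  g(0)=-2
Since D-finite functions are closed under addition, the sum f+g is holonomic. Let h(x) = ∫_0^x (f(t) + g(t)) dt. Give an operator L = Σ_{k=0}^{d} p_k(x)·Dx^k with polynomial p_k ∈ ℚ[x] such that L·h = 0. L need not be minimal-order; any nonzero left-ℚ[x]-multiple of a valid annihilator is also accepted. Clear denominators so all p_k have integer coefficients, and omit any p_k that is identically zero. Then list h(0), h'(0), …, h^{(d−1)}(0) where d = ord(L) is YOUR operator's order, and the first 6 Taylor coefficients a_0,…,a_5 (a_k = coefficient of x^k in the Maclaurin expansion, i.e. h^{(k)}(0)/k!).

L = (-351 - 648·x - 324·x^2)·Dx + (630 + 1926·x + 1944·x^2 + 648·x^3)·Dx^2 + (-39 - 72·x - 36·x^2)·Dx^3 + (70 + 214·x + 216·x^2 + 72·x^3)·Dx^4  (order 4).
h: a_k = 0, -3, -1/2, 19/12, -1/32, -211/320, …
ICs: h(0) = 0, h′(0) = -3, h′′(0) = -1, h′′′(0) = 19/2.

f: a_k = -1, 0, 9/2, 0, -27/8, 0, …
g: a_k = -2, -1, 1/4, -1/8, 5/64, -7/128, …
f+g: L₀ = lclm(L_f,L_g), ord ≤ 2+1.
h=∫₀ˣh₀: take L = L₀·Dx.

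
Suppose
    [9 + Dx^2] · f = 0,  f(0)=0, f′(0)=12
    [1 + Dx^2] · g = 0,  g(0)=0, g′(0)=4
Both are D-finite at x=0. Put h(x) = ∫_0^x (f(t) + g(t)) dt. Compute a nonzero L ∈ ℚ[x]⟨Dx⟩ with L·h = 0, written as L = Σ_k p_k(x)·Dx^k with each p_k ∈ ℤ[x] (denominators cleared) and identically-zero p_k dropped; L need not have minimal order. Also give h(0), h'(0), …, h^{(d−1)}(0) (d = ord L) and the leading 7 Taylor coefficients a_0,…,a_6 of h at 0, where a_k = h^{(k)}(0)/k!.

L = 9·Dx + 10·Dx^3 + Dx^5  (order 5).
h: a_k = 0, 0, 8, 0, -14/3, 0, 61/45, …
ICs: h(0) = 0, h′(0) = 0, h′′(0) = 16, h′′′(0) = 0, h′′′′(0) = -112.

f: a_k = 0, 12, 0, -18, 0, 81/10, 0, …
g: a_k = 0, 4, 0, -2/3, 0, 1/30, 0, …
h₀=f+g: left-lcm gives L₀, ord ≤ 4.
h=∫h₀ ⇒ L = L₀·Dx.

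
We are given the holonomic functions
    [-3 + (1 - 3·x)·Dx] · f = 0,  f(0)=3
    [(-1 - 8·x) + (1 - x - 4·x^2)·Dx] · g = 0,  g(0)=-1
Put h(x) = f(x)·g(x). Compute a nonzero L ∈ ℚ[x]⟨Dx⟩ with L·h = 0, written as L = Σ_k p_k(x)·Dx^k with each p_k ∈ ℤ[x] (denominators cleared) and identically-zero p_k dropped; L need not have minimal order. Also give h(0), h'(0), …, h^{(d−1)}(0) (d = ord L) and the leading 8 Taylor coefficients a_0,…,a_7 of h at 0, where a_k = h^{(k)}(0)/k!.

f: a_k = 3, 9, 27, 81, 243, 729, 2187, 6561, …
g: a_k = -1, -1, -5, -9, -29, -65, -181, -441, …
L₀ := L_f ⊗_s L_g (sym. prod.), ord ≤ 1.
L = (-4 - 2·x + 36·x^2) + (1 - 4·x - x^2 + 12·x^3)·Dx  (order 1).
h: a_k = -3, -12, -51, -180, -627, -2076, -6771, -21636, …
ICs: h(0) = -3.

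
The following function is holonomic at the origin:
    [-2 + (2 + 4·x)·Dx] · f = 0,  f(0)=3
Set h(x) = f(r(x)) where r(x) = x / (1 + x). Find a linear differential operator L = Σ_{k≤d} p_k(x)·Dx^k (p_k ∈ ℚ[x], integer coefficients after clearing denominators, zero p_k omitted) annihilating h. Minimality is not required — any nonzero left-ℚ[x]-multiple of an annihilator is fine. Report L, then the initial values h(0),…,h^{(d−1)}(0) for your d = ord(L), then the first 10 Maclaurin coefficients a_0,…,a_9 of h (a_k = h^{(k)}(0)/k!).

f: a_k = 3, 3, -3/2, 3/2, -15/8, 21/8, -63/16, 99/16, -1287/128, 2145/128, …
f∘r: x↦r, Dx↦Dx/r' in L_f ⇒ L₀.
L = -1 + (1 + 4·x + 3·x^2)·Dx  (order 1).
h: a_k = 3, 3, -9/2, 15/2, -111/8, 225/8, -981/16, 2259/16, -43335/128, 107097/128, …
ICs: h(0) = 3.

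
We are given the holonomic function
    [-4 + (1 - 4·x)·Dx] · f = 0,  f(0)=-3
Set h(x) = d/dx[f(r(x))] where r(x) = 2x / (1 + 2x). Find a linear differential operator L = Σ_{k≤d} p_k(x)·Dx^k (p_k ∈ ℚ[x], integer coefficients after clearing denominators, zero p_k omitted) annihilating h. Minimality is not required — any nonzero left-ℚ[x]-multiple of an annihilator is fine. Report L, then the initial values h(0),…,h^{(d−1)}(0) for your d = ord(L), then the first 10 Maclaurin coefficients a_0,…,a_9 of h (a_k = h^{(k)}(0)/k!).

L = 12 + (-1 + 6·x)·Dx  (order 1).
h: a_k = -24, -288, -2592, -20736, -155520, -1119744, -7838208, -53747712, -362797056, -2418647040, …
ICs: h(0) = -24.

f: a_k = -3, -12, -48, -192, -768, -3072, -12288, -49152, -196608, -786432, …
f∘r: x↦r, Dx↦Dx/r' in L_f ⇒ L₀.
Differentiate: ansatz ord ≤ ord L₀ ⇒ L.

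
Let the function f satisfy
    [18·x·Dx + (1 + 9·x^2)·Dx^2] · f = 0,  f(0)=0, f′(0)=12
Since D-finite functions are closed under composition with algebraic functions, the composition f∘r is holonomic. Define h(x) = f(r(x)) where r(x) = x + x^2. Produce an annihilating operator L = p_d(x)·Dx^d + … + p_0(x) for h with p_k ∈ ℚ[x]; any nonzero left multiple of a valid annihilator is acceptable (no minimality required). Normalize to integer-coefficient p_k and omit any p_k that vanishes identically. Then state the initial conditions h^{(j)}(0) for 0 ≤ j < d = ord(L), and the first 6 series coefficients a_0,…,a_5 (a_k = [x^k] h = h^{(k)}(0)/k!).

f: a_k = 0, 12, 0, -36, 0, 972/5, …
Change of var in L_f (x↦r) gives L₀.
L = (-2 + 18·x + 72·x^2 + 108·x^3 + 54·x^4)·Dx + (1 + 2·x + 9·x^2 + 36·x^3 + 45·x^4 + 18·x^5)·Dx^2  (order 2).
h: a_k = 0, 12, 12, -36, -108, 432/5, …
ICs: h(0) = 0, h′(0) = 12.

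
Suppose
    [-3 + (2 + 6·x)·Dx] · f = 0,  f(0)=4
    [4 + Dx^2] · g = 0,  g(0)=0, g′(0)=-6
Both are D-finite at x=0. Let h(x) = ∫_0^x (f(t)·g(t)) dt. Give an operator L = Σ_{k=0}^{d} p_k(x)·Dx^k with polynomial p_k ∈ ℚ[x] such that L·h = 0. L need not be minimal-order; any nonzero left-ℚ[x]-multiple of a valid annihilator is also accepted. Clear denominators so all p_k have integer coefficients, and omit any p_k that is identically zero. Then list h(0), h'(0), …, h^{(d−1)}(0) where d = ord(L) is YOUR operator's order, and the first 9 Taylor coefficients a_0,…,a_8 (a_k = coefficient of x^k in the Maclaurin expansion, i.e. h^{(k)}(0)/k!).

L = (43 + 96·x + 144·x^2)·Dx + (-12 - 36·x)·Dx^2 + (4 + 24·x + 36·x^2)·Dx^3  (order 3).
h: a_k = 0, 0, -12, -12, 43/4, -33/10, 4379/480, -21963/1120, 838883/21504, …
ICs: h(0) = 0, h′(0) = 0, h′′(0) = -24.

f: a_k = 4, 6, -9/2, 27/4, -405/32, 1701/64, -15309/256, 72171/512, -2814669/8192, …
g: a_k = 0, -6, 0, 4, 0, -4/5, 0, 8/105, 0, …
L₀ := L_f ⊗_s L_g (sym. prod.), ord ≤ 2.
∫: right-multiply L₀ by Dx.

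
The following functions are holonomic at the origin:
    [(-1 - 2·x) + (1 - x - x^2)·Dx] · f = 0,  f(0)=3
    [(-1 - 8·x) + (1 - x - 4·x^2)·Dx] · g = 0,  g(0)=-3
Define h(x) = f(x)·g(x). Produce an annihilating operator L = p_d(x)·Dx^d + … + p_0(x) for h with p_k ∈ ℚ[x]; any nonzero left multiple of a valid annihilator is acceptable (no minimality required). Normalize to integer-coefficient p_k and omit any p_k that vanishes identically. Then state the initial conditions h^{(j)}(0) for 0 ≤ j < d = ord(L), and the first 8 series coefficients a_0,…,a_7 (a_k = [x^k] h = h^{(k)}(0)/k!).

L = (-2 - 8·x + 15·x^2 + 16·x^3) + (1 - 2·x - 4·x^2 + 5·x^3 + 4·x^4)·Dx  (order 1).
h: a_k = -9, -18, -72, -171, -504, -1260, -3393, -8622, …
ICs: h(0) = -9.

f: a_k = 3, 3, 6, 9, 15, 24, 39, 63, …
g: a_k = -3, -3, -15, -27, -87, -195, -543, -1323, …
Sym-product of L_f,L_g gives L₀ (≤ ord 1).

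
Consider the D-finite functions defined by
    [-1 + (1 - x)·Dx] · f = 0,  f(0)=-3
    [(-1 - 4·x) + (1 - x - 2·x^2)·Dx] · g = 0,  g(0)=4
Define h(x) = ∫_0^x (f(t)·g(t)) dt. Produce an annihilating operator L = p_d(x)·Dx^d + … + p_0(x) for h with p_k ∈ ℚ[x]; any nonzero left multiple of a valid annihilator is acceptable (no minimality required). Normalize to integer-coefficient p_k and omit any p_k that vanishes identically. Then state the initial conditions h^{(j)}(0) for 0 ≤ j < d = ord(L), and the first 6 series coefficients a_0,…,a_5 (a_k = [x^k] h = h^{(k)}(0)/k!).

f: a_k = -3, -3, -3, -3, -3, -3, …
g: a_k = 4, 4, 12, 20, 44, 84, …
h₀=f·g: eliminate ⇒ L₀, order ≤ 1·1.
h=∫₀ˣh₀: take L = L₀·Dx.
L = (-2 - 2·x + 6·x^2)·Dx + (1 - 2·x - x^2 + 2·x^3)·Dx^2  (order 2).
h: a_k = 0, -12, -12, -20, -30, -252/5, …
ICs: h(0) = 0, h′(0) = -12.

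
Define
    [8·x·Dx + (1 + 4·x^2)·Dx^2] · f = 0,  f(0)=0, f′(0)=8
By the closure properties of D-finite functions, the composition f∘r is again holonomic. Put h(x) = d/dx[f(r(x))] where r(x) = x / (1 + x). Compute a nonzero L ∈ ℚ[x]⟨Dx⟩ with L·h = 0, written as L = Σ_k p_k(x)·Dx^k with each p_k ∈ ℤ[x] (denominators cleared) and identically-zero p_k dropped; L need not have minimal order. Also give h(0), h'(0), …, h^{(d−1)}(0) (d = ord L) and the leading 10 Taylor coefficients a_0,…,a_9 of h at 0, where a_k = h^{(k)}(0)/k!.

L = (2 + 10·x) + (1 + 2·x + 5·x^2)·Dx  (order 1).
h: a_k = 8, -16, -8, 96, -152, -176, 1112, -1344, -2872, 12464, …
ICs: h(0) = 8.

f: a_k = 0, 8, 0, -32/3, 0, 128/5, 0, -512/7, 0, 2048/9, …
h₀=f(r): pull back L_f along r ⇒ L₀.
Derive L from L₀ (diff closure).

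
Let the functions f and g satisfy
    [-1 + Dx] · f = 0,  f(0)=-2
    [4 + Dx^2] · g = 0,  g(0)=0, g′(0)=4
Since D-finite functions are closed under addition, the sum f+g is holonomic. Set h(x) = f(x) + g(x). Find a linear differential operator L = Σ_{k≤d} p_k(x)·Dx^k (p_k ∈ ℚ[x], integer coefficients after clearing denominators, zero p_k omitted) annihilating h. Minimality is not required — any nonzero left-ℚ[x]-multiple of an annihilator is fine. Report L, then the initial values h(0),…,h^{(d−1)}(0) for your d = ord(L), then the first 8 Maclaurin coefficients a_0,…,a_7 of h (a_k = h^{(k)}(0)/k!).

f: a_k = -2, -2, -1, -1/3, -1/12, -1/60, -1/360, -1/2520, …
g: a_k = 0, 4, 0, -8/3, 0, 8/15, 0, -16/315, …
L₀ := lclm(L_f,L_g); ord L₀ ≤ 1+2.
L = -4 + 4·Dx - Dx^2 + Dx^3  (order 3).
h: a_k = -2, 2, -1, -3, -1/12, 31/60, -1/360, -43/840, …
ICs: h(0) = -2, h′(0) = 2, h′′(0) = -2.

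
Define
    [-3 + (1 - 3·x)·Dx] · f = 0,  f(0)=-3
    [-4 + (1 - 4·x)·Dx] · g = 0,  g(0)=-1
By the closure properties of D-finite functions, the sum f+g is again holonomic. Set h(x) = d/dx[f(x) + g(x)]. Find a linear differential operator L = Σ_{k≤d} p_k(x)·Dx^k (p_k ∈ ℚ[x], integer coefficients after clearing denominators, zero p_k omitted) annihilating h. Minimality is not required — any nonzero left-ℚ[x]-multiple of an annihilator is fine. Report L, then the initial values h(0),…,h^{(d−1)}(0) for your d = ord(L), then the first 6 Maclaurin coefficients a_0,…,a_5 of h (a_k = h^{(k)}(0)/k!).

L = 72 + (-21 + 72·x)·Dx + (1 - 7·x + 12·x^2)·Dx^2  (order 2).
h: a_k = -13, -86, -435, -1996, -8765, -37698, …
ICs: h(0) = -13, h′(0) = -86.

f: a_k = -3, -9, -27, -81, -243, -729, …
g: a_k = -1, -4, -16, -64, -256, -1024, …
L₀ := lclm(L_f,L_g); ord L₀ ≤ 1+1.
Differentiate: ansatz ord ≤ ord L₀ ⇒ L.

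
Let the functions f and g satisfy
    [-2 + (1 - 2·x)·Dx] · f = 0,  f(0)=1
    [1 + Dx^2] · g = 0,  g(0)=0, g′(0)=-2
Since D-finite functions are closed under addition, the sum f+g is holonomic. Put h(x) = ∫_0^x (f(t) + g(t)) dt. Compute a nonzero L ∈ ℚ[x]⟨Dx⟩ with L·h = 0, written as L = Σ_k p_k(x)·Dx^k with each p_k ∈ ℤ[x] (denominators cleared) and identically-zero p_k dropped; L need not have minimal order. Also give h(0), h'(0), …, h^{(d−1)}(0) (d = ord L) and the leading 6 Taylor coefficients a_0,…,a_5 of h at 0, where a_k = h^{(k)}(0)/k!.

f: a_k = 1, 2, 4, 8, 16, 32, …
g: a_k = 0, -2, 0, 1/3, 0, -1/60, …
f+g: L₀ = lclm(L_f,L_g), ord ≤ 1+2.
∫: right-multiply L₀ by Dx.
L = (50 - 8·x + 8·x^2)·Dx + (-9 + 22·x - 12·x^2 + 8·x^3)·Dx^2 + (50 - 8·x + 8·x^2)·Dx^3 + (-9 + 22·x - 12·x^2 + 8·x^3)·Dx^4  (order 4).
h: a_k = 0, 1, 0, 4/3, 25/12, 16/5, …
ICs: h(0) = 0, h′(0) = 1, h′′(0) = 0, h′′′(0) = 8.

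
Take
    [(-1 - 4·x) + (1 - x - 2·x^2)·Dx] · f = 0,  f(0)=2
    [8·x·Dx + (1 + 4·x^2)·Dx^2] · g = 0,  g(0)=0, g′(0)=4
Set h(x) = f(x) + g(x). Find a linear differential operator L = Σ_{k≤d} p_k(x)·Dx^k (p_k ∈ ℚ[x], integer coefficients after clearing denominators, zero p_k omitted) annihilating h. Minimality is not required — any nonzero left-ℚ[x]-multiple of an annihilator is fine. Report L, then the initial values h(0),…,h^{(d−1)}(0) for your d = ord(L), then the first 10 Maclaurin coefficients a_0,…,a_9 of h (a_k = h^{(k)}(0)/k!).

L = (-24 + 96·x + 864·x^2 + 1536·x^3 + 3264·x^4 + 768·x^6)·Dx + (19 + 80·x + 100·x^2 + 544·x^3 + 1424·x^4 + 2368·x^5 + 192·x^6 + 768·x^7)·Dx^2 + (-3 - 7·x - 32·x^2 + 28·x^3 - 24·x^4 + 240·x^5 + 256·x^6 + 64·x^7 + 128·x^8)·Dx^3  (order 3).
h: a_k = 2, 6, 6, 14/3, 22, 274/5, 86, 934/7, 342, 7162/9, …
ICs: h(0) = 2, h′(0) = 6, h′′(0) = 12.

f: a_k = 2, 2, 6, 10, 22, 42, 86, 170, 342, 682, …
g: a_k = 0, 4, 0, -16/3, 0, 64/5, 0, -256/7, 0, 1024/9, …
h₀=f+g: left-lcm gives L₀, ord ≤ 3.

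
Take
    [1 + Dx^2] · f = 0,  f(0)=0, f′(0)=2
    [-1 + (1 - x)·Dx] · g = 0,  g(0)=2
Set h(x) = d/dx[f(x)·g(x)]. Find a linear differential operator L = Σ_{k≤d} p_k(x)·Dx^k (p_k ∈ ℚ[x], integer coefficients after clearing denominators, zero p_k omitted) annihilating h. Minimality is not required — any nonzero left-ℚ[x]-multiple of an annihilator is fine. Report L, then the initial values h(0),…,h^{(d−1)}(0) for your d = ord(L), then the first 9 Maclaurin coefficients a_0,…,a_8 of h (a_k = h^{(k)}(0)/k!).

L = (-1 - 2·x + x^2) + (-2 + 2·x)·Dx + (1 - 2·x + x^2)·Dx^2  (order 2).
h: a_k = 4, 8, 10, 40/3, 101/6, 101/5, 4241/180, 8482/315, 305353/10080, …
ICs: h(0) = 4, h′(0) = 8.

f: a_k = 0, 2, 0, -1/3, 0, 1/60, 0, -1/2520, 0, …
g: a_k = 2, 2, 2, 2, 2, 2, 2, 2, 2, …
L₀ := L_f ⊗_s L_g (sym. prod.), ord ≤ 2.
h₀' ⇒ L via d/dx closure of L₀.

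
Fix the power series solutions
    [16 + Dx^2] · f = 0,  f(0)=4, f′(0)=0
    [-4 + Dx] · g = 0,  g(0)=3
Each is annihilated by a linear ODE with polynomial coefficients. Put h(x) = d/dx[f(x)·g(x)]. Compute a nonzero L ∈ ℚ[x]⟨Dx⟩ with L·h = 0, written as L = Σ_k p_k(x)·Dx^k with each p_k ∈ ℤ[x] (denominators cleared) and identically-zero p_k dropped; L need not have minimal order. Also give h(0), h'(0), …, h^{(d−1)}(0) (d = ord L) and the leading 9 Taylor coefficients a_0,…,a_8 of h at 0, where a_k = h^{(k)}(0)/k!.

f: a_k = 4, 0, -32, 0, 128/3, 0, -1024/45, 0, 2048/315, …
g: a_k = 3, 12, 24, 32, 32, 128/5, 256/15, 1024/105, 512/105, …
f·g: L₀ = L_f ⊗_s L_g, ord ≤ 2·1.
Differentiate: ansatz ord ≤ ord L₀ ⇒ L.
L = 32 - 8·Dx + Dx^2  (order 2).
h: a_k = 48, 0, -768, -2048, -2048, 0, 32768/15, 262144/105, 131072/105, …
ICs: h(0) = 48, h′(0) = 0.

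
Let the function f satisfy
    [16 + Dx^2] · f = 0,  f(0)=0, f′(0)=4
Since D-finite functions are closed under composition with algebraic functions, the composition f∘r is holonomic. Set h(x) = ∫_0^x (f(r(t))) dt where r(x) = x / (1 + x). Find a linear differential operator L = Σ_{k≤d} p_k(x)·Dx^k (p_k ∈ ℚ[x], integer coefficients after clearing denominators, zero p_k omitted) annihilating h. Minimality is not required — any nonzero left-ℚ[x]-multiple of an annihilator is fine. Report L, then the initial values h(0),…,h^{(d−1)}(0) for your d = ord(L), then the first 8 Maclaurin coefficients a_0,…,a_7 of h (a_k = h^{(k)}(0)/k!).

f: a_k = 0, 4, 0, -32/3, 0, 128/15, 0, -1024/315, …
L₀ from L_f via x↦r, Dx↦r'^{-1}Dx.
h=∫₀ˣh₀: take L = L₀·Dx.
L = 16·Dx + (2 + 6·x + 6·x^2 + 2·x^3)·Dx^2 + (1 + 4·x + 6·x^2 + 4·x^3 + x^4)·Dx^3  (order 3).
h: a_k = 0, 0, 2, -4/3, -5/3, 28/5, -386/45, 60/7, …
ICs: h(0) = 0, h′(0) = 0, h′′(0) = 4.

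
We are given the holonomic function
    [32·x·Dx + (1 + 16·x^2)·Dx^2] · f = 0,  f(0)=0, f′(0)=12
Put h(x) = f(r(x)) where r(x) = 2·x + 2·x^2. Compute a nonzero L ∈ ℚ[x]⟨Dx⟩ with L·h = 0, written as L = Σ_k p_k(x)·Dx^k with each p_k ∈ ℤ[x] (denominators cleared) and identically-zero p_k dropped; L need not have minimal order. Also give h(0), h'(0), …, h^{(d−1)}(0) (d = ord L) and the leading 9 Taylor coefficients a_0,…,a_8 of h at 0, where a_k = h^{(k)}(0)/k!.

L = (-2 + 128·x + 512·x^2 + 768·x^3 + 384·x^4)·Dx + (1 + 2·x + 64·x^2 + 256·x^3 + 320·x^4 + 128·x^5)·Dx^2  (order 2).
h: a_k = 0, 24, 24, -512, -1536, 90624/5, 97792, -4915200/7, -6094848, …
ICs: h(0) = 0, h′(0) = 24.

f: a_k = 0, 12, 0, -64, 0, 3072/5, 0, -49152/7, 0, …
L₀ from L_f via x↦r, Dx↦r'^{-1}Dx.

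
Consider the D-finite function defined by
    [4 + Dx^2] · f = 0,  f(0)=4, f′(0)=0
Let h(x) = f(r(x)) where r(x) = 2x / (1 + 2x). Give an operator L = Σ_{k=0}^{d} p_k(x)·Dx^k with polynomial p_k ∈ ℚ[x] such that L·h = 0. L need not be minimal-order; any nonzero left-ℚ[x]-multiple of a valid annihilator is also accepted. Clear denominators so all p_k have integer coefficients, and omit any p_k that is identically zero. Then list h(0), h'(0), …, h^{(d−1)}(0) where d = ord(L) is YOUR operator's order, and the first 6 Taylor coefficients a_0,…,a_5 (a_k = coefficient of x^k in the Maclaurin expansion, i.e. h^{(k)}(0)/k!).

f: a_k = 4, 0, -8, 0, 8/3, 0, …
Change of var in L_f (x↦r) gives L₀.
L = 16 + (4 + 24·x + 48·x^2 + 32·x^3)·Dx + (1 + 8·x + 24·x^2 + 32·x^3 + 16·x^4)·Dx^2  (order 2).
h: a_k = 4, 0, -32, 128, -1024/3, 2048/3, …
ICs: h(0) = 4, h′(0) = 0.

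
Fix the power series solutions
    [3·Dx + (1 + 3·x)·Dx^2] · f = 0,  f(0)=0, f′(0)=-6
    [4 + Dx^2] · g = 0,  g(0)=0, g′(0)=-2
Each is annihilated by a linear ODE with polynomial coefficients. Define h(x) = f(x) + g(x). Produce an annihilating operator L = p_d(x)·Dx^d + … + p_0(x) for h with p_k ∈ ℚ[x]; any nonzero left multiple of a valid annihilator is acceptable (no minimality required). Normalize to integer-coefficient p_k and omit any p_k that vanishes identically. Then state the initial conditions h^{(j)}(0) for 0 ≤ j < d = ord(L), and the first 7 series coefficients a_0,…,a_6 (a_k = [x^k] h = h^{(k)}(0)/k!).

L = (348 + 144·x + 216·x^2)·Dx + (44 + 180·x + 216·x^2 + 216·x^3)·Dx^2 + (87 + 36·x + 54·x^2)·Dx^3 + (11 + 45·x + 54·x^2 + 54·x^3)·Dx^4  (order 4).
h: a_k = 0, -8, 9, -50/3, 81/2, -1462/15, 243, …
ICs: h(0) = 0, h′(0) = -8, h′′(0) = 18, h′′′(0) = -100.

f: a_k = 0, -6, 9, -18, 81/2, -486/5, 243, …
g: a_k = 0, -2, 0, 4/3, 0, -4/15, 0, …
f+g: L₀ = lclm(L_f,L_g), ord ≤ 2+2.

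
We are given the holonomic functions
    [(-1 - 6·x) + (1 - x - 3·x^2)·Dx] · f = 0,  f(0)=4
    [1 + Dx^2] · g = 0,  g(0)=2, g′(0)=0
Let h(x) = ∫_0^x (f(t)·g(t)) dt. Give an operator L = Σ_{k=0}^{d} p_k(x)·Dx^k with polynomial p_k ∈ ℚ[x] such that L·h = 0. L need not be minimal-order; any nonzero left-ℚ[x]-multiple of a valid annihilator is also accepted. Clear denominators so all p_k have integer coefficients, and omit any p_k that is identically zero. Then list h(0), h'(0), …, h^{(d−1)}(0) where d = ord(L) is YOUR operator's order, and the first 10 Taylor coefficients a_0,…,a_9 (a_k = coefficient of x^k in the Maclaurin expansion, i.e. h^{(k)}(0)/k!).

f: a_k = 4, 4, 16, 28, 76, 160, 388, 868, 2032, 4636, …
g: a_k = 2, 0, -1, 0, 1/12, 0, -1/360, 0, 1/20160, 0, …
f·g: L₀ = L_f ⊗_s L_g, ord ≤ 1·2.
h=∫h₀ ⇒ L = L₀·Dx.
L = (5 + x + 3·x^2)·Dx + (2 + 12·x)·Dx^2 + (-1 + x + 3·x^2)·Dx^3  (order 3).
h: a_k = 0, 8, 4, 28/3, 13, 409/15, 877/18, 9017/90, 142049/720, 18558737/45360, …
ICs: h(0) = 0, h′(0) = 8, h′′(0) = 8.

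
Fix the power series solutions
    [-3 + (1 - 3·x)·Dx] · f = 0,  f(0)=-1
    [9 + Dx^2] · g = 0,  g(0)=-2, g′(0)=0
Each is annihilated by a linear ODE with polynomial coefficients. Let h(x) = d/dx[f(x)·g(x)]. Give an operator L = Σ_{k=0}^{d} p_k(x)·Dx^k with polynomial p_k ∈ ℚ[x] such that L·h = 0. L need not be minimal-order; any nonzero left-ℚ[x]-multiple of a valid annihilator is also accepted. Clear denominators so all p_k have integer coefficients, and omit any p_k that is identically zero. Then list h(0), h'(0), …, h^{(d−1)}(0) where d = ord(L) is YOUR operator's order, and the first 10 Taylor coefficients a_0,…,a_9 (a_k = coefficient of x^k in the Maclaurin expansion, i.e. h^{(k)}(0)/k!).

f: a_k = -1, -3, -9, -27, -81, -243, -729, -2187, -6561, -19683, …
g: a_k = -2, 0, 9, 0, -27/4, 0, 81/40, 0, -729/2240, 0, …
h₀=f·g: eliminate ⇒ L₀, order ≤ 1·2.
Differentiate: ansatz ord ≤ ord L₀ ⇒ L.
L = (-9 - 54·x + 81·x^2) + (-6 + 18·x)·Dx + (1 - 6·x + 9·x^2)·Dx^2  (order 2).
h: a_k = 6, 18, 81, 351, 5265/4, 94527/20, 661689/40, 3176253/56, 85758831/448, 1429313121/2240, …
ICs: h(0) = 6, h′(0) = 18.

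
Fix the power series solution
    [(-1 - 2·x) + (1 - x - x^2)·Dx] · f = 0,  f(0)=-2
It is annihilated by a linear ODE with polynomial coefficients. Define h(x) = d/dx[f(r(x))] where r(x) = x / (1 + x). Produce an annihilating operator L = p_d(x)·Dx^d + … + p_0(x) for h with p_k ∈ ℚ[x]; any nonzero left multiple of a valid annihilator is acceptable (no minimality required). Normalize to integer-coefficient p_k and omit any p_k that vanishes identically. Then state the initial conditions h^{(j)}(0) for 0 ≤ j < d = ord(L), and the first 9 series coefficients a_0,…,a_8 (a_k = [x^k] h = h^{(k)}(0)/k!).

L = (2 + 6·x + 12·x^2 + 6·x^3) + (-1 - 5·x - 6·x^2 + x^3 + 3·x^4)·Dx  (order 1).
h: a_k = -2, -4, 0, -8, 10, -24, 42, -80, 144, …
ICs: h(0) = -2.

f: a_k = -2, -2, -4, -6, -10, -16, -26, -42, -68, …
Substitute x→r, Dx→(1/r')Dx; clear ⇒ L₀.
h₀' ⇒ L via d/dx closure of L₀.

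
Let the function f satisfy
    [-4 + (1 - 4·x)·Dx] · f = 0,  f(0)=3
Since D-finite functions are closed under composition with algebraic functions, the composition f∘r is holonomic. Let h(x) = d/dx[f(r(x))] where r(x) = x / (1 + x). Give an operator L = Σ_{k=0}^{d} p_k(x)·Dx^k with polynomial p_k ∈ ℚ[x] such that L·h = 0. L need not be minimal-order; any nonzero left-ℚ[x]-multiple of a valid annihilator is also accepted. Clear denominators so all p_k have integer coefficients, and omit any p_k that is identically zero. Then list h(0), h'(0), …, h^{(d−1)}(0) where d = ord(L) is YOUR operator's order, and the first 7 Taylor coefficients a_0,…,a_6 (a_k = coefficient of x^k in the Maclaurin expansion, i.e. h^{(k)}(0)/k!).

f: a_k = 3, 12, 48, 192, 768, 3072, 12288, …
h₀=f(r): pull back L_f along r ⇒ L₀.
h₀' ⇒ L via d/dx closure of L₀.
L = 6 + (-1 + 3·x)·Dx  (order 1).
h: a_k = 12, 72, 324, 1296, 4860, 17496, 61236, …
ICs: h(0) = 12.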